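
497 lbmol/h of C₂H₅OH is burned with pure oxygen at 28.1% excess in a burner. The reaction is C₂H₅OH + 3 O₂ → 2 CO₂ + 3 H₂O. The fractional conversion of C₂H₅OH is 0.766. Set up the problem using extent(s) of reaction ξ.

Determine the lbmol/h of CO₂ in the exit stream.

Stoichiometric O₂ = 3 × 497 = 1491 lbmol/h; O₂ fed = 1491 × 1.281 = 1910 lbmol/h.
Fuel reacted = 0.766 × 497 → ξ = 380.7 lbmol/h.
Outlet (n = n₀ + ν ξ):
  C₂H₅OH: 497 − 1(380.7) = 116.3
  O₂: 1910 − 3(380.7) = 767.9
  CO₂: 0 + 2(380.7) = 761.4
  H₂O: 0 + 3(380.7) = 1142

761 lbmol/h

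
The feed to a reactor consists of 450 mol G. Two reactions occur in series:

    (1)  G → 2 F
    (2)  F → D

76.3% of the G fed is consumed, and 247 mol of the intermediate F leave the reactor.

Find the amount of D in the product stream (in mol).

440 mol

Conversion of G: G consumed = 1ξ₁ = 0.763 × 450 → ξ₁ = 343.4 mol.
F balance: n_F = 0 + 2ξ₁ − 1ξ₂ = 247 → ξ₂ = (2·343.4 − 247)/1 = 439.7 mol.
Outlet amounts (n = n₀ + Σ ν·ξ):
  G: 450 − 1(343.4) = 106.6
  F: 0 + 2(343.4) − 1(439.7) = 247
  D: 0 + 1(439.7) = 439.7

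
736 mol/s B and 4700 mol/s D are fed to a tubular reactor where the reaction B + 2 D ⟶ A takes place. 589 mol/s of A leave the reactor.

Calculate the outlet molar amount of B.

For A: n = n₀ + 1ξ → 589 = 0 + 1ξ, giving ξ = 589 mol/s.
Outlet amounts (n = n₀ + ν ξ):
  B: 736 − 1(589) = 147
  D: 4700 − 2(589) = 3522
  A: 0 + 1(589) = 589

147 mol/s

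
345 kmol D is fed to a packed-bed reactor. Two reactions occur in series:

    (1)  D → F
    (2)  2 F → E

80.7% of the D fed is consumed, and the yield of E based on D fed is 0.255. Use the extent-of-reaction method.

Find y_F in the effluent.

0.399

Conversion of D: D consumed = 1ξ₁ = 0.807 × 345 → ξ₁ = 278.4 kmol.
Yield of E: 1ξ₂ / 345 = 0.255 → ξ₂ = 87.98 kmol.
Outlet amounts (n = n₀ + Σ ν·ξ):
  D: 345 − 1(278.4) = 66.58
  F: 0 + 1(278.4) − 2(87.98) = 102.5
  E: 0 + 1(87.98) = 87.98
Total out = 257 kmol; y_F = 102.5 / 257 = 0.3987.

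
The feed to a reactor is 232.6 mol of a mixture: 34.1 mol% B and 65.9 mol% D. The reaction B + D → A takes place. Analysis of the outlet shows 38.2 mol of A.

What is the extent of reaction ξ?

For A: n = n₀ + 1ξ → 38.2 = 0 + 1ξ, giving ξ = 38.2 mol.
Outlet amounts (n = n₀ + ν ξ):
  B: 79.32 − 1(38.2) = 41.12
  D: 153.3 − 1(38.2) = 115.1
  A: 0 + 1(38.2) = 38.2

ξ = 38.2 mol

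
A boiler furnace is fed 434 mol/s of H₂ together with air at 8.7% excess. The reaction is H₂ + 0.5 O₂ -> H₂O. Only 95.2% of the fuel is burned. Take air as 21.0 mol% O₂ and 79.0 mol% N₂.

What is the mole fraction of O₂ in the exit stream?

Stoichiometric O₂ = 0.5 × 434 = 217 mol/s; O₂ fed = 217 × 1.087 = 235.9 mol/s.
N₂ fed = 235.9 × 79/21 = 887.4 mol/s.
Fuel reacted = 0.952 × 434 → ξ = 413.2 mol/s.
Outlet (n = n₀ + ν ξ):
  H₂: 434 − 1(413.2) = 20.83
  O₂: 235.9 − 0.5(413.2) = 29.29
  N₂: 887.4 (inert)
  H₂O: 0 + 1(413.2) = 413.2
Total out = 1351 mol/s; y_O₂ = 29.29 / 1351 = 0.02169.

0.0217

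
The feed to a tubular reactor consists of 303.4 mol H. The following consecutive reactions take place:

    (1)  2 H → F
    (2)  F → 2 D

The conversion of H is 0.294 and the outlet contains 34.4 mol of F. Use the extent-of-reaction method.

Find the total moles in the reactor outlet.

269 mol

Conversion of H: H consumed = 2ξ₁ = 0.294 × 303.4 → ξ₁ = 44.6 mol.
F balance: n_F = 0 + 1ξ₁ − 1ξ₂ = 34.4 → ξ₂ = (1·44.6 − 34.4)/1 = 10.2 mol.
Outlet amounts (n = n₀ + Σ ν·ξ):
  H: 303.4 − 2(44.6) = 214.2
  F: 0 + 1(44.6) − 1(10.2) = 34.4
  D: 0 + 2(10.2) = 20.4
Total out = 214.2 + 34.4 + 20.4 = 269 mol.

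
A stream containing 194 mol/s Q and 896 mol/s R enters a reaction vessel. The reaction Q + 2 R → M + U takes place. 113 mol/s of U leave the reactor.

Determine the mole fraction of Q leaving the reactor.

For U: n = n₀ + 1ξ → 113 = 0 + 1ξ, giving ξ = 113 mol/s.
Outlet amounts (n = n₀ + ν ξ):
  Q: 194 − 1(113) = 81
  R: 896 − 2(113) = 670
  M: 0 + 1(113) = 113
  U: 0 + 1(113) = 113
Total out = 977 mol/s; y_Q = 81 / 977 = 0.08291.

0.0829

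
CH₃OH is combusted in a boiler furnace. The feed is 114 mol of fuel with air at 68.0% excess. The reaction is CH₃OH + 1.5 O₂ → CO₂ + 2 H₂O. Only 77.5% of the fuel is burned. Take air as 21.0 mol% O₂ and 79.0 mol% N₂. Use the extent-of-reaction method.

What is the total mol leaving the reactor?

Stoichiometric O₂ = 1.5 × 114 = 171 mol; O₂ fed = 171 × 1.680 = 287.3 mol.
N₂ fed = 287.3 × 79/21 = 1081 mol.
Fuel reacted = 0.775 × 114 → ξ = 88.35 mol.
Outlet (n = n₀ + ν ξ):
  CH₃OH: 114 − 1(88.35) = 25.65
  O₂: 287.3 − 1.5(88.35) = 154.8
  N₂: 1081 (inert)
  CO₂: 0 + 1(88.35) = 88.35
  H₂O: 0 + 2(88.35) = 176.7
Total out = 25.65 + 154.8 + 1081 + 88.35 + 176.7 = 1526 mol.

1530 mol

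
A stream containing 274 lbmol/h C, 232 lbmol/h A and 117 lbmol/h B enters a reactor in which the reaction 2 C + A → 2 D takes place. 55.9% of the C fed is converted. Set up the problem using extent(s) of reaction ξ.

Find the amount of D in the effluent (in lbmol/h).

153 lbmol/h

C reacted = 0.559 × 274 = 153.2 lbmol/h; ν_C = −2, so ξ = 153.2/2 = 76.58 lbmol/h.
Outlet amounts (n = n₀ + ν ξ):
  C: 274 − 2(76.58) = 120.8
  A: 232 − 1(76.58) = 155.4
  D: 0 + 2(76.58) = 153.2
  B: 117 (inert)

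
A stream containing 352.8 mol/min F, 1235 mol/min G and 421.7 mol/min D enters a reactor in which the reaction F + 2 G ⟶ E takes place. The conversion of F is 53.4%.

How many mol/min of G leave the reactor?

858 mol/min

F reacted = 0.534 × 352.8 = 188.4 mol/min; ν_F = −1, so ξ = 188.4/1 = 188.4 mol/min.
Outlet amounts (n = n₀ + ν ξ):
  F: 352.8 − 1(188.4) = 164.4
  G: 1235 − 2(188.4) = 858.2
  E: 0 + 1(188.4) = 188.4
  D: 421.7 (inert)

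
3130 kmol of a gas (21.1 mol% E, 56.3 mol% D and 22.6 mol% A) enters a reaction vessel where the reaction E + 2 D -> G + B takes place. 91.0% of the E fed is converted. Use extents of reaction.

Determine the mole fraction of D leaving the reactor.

0.222

E reacted = 0.91 × 660.4 = 601 kmol; ν_E = −1, so ξ = 601/1 = 601 kmol.
Outlet amounts (n = n₀ + ν ξ):
  E: 660.4 − 1(601) = 59.44
  D: 1762 − 2(601) = 560.2
  G: 0 + 1(601) = 601
  B: 0 + 1(601) = 601
  A: 707.4 (inert)
Total out = 2529 kmol; y_D = 560.2 / 2529 = 0.2215.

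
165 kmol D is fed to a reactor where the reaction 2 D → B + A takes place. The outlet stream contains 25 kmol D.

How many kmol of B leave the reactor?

For D: n = n₀ − 2ξ → 25 = 165 − 2ξ, giving ξ = 70 kmol.
Outlet amounts (n = n₀ + ν ξ):
  D: 165 − 2(70) = 25
  B: 0 + 1(70) = 70
  A: 0 + 1(70) = 70

70 kmol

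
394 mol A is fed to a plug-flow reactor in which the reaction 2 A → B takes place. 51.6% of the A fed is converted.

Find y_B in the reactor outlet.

0.348

A reacted = 0.516 × 394 = 203.3 mol; ν_A = −2, so ξ = 203.3/2 = 101.7 mol.
Outlet amounts (n = n₀ + ν ξ):
  A: 394 − 2(101.7) = 190.7
  B: 0 + 1(101.7) = 101.7
Total out = 292.3 mol; y_B = 101.7 / 292.3 = 0.3477.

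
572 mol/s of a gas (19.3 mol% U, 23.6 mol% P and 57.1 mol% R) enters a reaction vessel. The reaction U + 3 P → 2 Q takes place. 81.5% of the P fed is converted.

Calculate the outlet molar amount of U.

P reacted = 0.815 × 135 = 110 mol/s; ν_P = −3, so ξ = 110/3 = 36.67 mol/s.
Outlet amounts (n = n₀ + ν ξ):
  U: 110.4 − 1(36.67) = 73.72
  P: 135 − 3(36.67) = 24.97
  Q: 0 + 2(36.67) = 73.35
  R: 326.6 (inert)

73.7 mol/s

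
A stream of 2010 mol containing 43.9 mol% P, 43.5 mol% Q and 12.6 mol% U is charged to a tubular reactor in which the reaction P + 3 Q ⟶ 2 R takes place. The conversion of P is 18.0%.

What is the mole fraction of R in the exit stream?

P reacted = 0.18 × 882.4 = 158.8 mol; ν_P = −1, so ξ = 158.8/1 = 158.8 mol.
Outlet amounts (n = n₀ + ν ξ):
  P: 882.4 − 1(158.8) = 723.6
  Q: 874.4 − 3(158.8) = 397.9
  R: 0 + 2(158.8) = 317.7
  U: 253.3 (inert)
Total out = 1692 mol; y_R = 317.7 / 1692 = 0.1877.

0.188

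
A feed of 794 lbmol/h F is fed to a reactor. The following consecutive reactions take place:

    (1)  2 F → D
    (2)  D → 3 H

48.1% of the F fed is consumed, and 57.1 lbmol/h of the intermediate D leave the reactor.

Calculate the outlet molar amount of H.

Conversion of F: F consumed = 2ξ₁ = 0.481 × 794 → ξ₁ = 191 lbmol/h.
D balance: n_D = 0 + 1ξ₁ − 1ξ₂ = 57.1 → ξ₂ = (1·191 − 57.1)/1 = 133.9 lbmol/h.
Outlet amounts (n = n₀ + Σ ν·ξ):
  F: 794 − 2(191) = 412.1
  D: 0 + 1(191) − 1(133.9) = 57.1
  H: 0 + 3(133.9) = 401.6

402 lbmol/h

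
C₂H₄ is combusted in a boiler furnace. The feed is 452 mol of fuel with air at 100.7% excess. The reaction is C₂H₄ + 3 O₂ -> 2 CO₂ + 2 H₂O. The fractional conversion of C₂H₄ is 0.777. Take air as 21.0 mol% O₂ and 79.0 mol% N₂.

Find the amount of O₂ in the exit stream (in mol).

Stoichiometric O₂ = 3 × 452 = 1356 mol; O₂ fed = 1356 × 2.007 = 2721 mol.
N₂ fed = 2721 × 79/21 = 10240 mol.
Fuel reacted = 0.777 × 452 → ξ = 351.2 mol.
Outlet (n = n₀ + ν ξ):
  C₂H₄: 452 − 1(351.2) = 100.8
  O₂: 2721 − 3(351.2) = 1668
  N₂: 10240 (inert)
  CO₂: 0 + 2(351.2) = 702.4
  H₂O: 0 + 2(351.2) = 702.4

1670 mol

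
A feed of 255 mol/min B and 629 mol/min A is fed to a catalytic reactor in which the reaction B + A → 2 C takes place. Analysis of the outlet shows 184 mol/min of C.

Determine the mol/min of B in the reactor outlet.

For C: n = n₀ + 2ξ → 184 = 0 + 2ξ, giving ξ = 92 mol/min.
Outlet amounts (n = n₀ + ν ξ):
  B: 255 − 1(92) = 163
  A: 629 − 1(92) = 537
  C: 0 + 2(92) = 184

163 mol/min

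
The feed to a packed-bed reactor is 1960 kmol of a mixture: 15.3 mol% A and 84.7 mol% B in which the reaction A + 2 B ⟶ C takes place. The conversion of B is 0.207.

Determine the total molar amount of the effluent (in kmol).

1620 kmol

B reacted = 0.207 × 1660 = 343.6 kmol; ν_B = −2, so ξ = 343.6/2 = 171.8 kmol.
Outlet amounts (n = n₀ + ν ξ):
  A: 299.9 − 1(171.8) = 128.1
  B: 1660 − 2(171.8) = 1316
  C: 0 + 1(171.8) = 171.8
Total out = 128.1 + 1316 + 171.8 = 1616 kmol.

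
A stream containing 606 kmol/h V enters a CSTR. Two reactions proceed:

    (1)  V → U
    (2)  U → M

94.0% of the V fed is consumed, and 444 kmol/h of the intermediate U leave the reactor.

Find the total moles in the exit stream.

606 kmol/h

Conversion of V: V consumed = 1ξ₁ = 0.94 × 606 → ξ₁ = 569.6 kmol/h.
U balance: n_U = 0 + 1ξ₁ − 1ξ₂ = 444 → ξ₂ = (1·569.6 − 444)/1 = 125.6 kmol/h.
Outlet amounts (n = n₀ + Σ ν·ξ):
  V: 606 − 1(569.6) = 36.36
  U: 0 + 1(569.6) − 1(125.6) = 444
  M: 0 + 1(125.6) = 125.6
Total out = 36.36 + 444 + 125.6 = 606 kmol/h.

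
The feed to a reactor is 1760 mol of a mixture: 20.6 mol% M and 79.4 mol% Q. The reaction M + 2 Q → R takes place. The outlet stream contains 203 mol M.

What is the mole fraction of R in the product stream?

For M: n = n₀ − 1ξ → 203 = 362.6 − 1ξ, giving ξ = 159.6 mol.
Outlet amounts (n = n₀ + ν ξ):
  M: 362.6 − 1(159.6) = 203
  Q: 1397 − 2(159.6) = 1078
  R: 0 + 1(159.6) = 159.6
Total out = 1441 mol; y_R = 159.6 / 1441 = 0.1107.

0.111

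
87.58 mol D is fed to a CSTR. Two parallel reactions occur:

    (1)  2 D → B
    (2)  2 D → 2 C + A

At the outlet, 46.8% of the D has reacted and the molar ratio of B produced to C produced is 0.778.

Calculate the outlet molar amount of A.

Conversion of D: D consumed = 0.468 × 87.58 = 40.99 mol = 2ξ₁ + 2ξ₂.
Selectivity: 1ξ₁ / (2ξ₂) = 0.778 → ξ₁ = 1.556 ξ₂.
Substitute: (2·1.556 + 2) ξ₂ = 40.99 → ξ₂ = 8.018 mol, ξ₁ = 12.48 mol.
Outlet amounts (n = n₀ + Σ ν·ξ):
  D: 87.58 − 2(12.48) − 2(8.018) = 46.59
  B: 0 + 1(12.48) = 12.48
  C: 0 + 2(8.018) = 16.04
  A: 0 + 1(8.018) = 8.018

8.02 mol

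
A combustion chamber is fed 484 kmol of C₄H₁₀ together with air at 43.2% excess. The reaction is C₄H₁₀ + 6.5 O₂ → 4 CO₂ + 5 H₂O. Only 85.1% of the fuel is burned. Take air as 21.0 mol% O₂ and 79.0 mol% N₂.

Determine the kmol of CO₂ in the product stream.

1650 kmol

Stoichiometric O₂ = 6.5 × 484 = 3146 kmol; O₂ fed = 3146 × 1.432 = 4505 kmol.
N₂ fed = 4505 × 79/21 = 16950 kmol.
Fuel reacted = 0.851 × 484 → ξ = 411.9 kmol.
Outlet (n = n₀ + ν ξ):
  C₄H₁₀: 484 − 1(411.9) = 72.12
  O₂: 4505 − 6.5(411.9) = 1828
  N₂: 16950 (inert)
  CO₂: 0 + 4(411.9) = 1648
  H₂O: 0 + 5(411.9) = 2059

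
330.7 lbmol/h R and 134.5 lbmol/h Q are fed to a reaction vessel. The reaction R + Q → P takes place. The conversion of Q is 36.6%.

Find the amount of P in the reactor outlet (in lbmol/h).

49.2 lbmol/h

Q reacted = 0.366 × 134.5 = 49.23 lbmol/h; ν_Q = −1, so ξ = 49.23/1 = 49.23 lbmol/h.
Outlet amounts (n = n₀ + ν ξ):
  R: 330.7 − 1(49.23) = 281.5
  Q: 134.5 − 1(49.23) = 85.27
  P: 0 + 1(49.23) = 49.23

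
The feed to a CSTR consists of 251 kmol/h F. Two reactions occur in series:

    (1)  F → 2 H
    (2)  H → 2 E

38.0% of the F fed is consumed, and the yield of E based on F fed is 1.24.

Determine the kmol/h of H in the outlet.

Conversion of F: F consumed = 1ξ₁ = 0.38 × 251 → ξ₁ = 95.38 kmol/h.
Yield of E: 2ξ₂ / 251 = 1.24 → ξ₂ = 155.6 kmol/h.
Outlet amounts (n = n₀ + Σ ν·ξ):
  F: 251 − 1(95.38) = 155.6
  H: 0 + 2(95.38) − 1(155.6) = 35.14
  E: 0 + 2(155.6) = 311.2

35.1 kmol/h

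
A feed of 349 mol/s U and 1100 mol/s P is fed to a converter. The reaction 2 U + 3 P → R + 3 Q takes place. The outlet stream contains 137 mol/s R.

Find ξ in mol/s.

ξ = 137 mol/s

For R: n = n₀ + 1ξ → 137 = 0 + 1ξ, giving ξ = 137 mol/s.
Outlet amounts (n = n₀ + ν ξ):
  U: 349 − 2(137) = 75
  P: 1100 − 3(137) = 689
  R: 0 + 1(137) = 137
  Q: 0 + 3(137) = 411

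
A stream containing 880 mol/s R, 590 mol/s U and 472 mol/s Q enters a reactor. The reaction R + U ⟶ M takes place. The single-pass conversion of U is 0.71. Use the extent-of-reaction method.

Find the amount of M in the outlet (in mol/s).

U reacted = 0.71 × 590 = 418.9 mol/s; ν_U = −1, so ξ = 418.9/1 = 418.9 mol/s.
Outlet amounts (n = n₀ + ν ξ):
  R: 880 − 1(418.9) = 461.1
  U: 590 − 1(418.9) = 171.1
  M: 0 + 1(418.9) = 418.9
  Q: 472 (inert)

419 mol/s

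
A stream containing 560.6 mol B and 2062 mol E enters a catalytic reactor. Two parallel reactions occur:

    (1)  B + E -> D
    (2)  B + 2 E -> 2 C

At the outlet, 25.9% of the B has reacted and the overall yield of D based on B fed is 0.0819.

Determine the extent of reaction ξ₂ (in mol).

Yield of D: 1ξ₁ / 560.6 = 0.0819 → ξ₁ = 45.91 mol.
Conversion of B: 1ξ₁ + 1ξ₂ = 0.259 × 560.6 = 145.2 → ξ₂ = 99.28 mol.
Outlet amounts (n = n₀ + Σ ν·ξ):
  B: 560.6 − 1(45.91) − 1(99.28) = 415.4
  E: 2062 − 1(45.91) − 2(99.28) = 1818
  D: 0 + 1(45.91) = 45.91
  C: 0 + 2(99.28) = 198.6

ξ₂ = 99.3 mol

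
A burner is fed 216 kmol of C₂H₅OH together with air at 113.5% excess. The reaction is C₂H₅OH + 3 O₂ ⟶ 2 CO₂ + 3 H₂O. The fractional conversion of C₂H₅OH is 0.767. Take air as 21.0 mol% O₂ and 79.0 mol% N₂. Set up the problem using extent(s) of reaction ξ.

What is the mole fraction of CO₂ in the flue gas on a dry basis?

Stoichiometric O₂ = 3 × 216 = 648 kmol; O₂ fed = 648 × 2.135 = 1383 kmol.
N₂ fed = 1383 × 79/21 = 5205 kmol.
Fuel reacted = 0.767 × 216 → ξ = 165.7 kmol.
Outlet (n = n₀ + ν ξ):
  C₂H₅OH: 216 − 1(165.7) = 50.33
  O₂: 1383 − 3(165.7) = 886.5
  N₂: 5205 (inert)
  CO₂: 0 + 2(165.7) = 331.3
  H₂O: 0 + 3(165.7) = 497
Dry total = 6473 kmol; y_CO₂ (dry) = 331.3 / 6473 = 0.05119.

0.0512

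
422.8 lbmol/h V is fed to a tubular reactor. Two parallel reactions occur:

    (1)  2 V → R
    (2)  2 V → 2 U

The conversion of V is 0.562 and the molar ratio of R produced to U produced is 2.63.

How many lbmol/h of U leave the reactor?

38 lbmol/h

Conversion of V: V consumed = 0.562 × 422.8 = 237.6 lbmol/h = 2ξ₁ + 2ξ₂.
Selectivity: 1ξ₁ / (2ξ₂) = 2.63 → ξ₁ = 5.26 ξ₂.
Substitute: (2·5.26 + 2) ξ₂ = 237.6 → ξ₂ = 18.98 lbmol/h, ξ₁ = 99.83 lbmol/h.
Outlet amounts (n = n₀ + Σ ν·ξ):
  V: 422.8 − 2(99.83) − 2(18.98) = 185.2
  R: 0 + 1(99.83) = 99.83
  U: 0 + 2(18.98) = 37.96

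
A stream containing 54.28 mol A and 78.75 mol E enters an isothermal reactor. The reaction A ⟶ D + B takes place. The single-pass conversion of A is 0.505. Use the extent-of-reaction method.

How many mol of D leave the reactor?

27.4 mol

A reacted = 0.505 × 54.28 = 27.41 mol; ν_A = −1, so ξ = 27.41/1 = 27.41 mol.
Outlet amounts (n = n₀ + ν ξ):
  A: 54.28 − 1(27.41) = 26.87
  D: 0 + 1(27.41) = 27.41
  B: 0 + 1(27.41) = 27.41
  E: 78.75 (inert)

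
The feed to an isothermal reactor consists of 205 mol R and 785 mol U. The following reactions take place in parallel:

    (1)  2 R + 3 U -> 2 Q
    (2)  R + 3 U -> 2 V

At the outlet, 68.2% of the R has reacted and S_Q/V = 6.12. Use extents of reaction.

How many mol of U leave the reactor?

Conversion of R: R consumed = 0.682 × 205 = 139.8 mol = 2ξ₁ + 1ξ₂.
Selectivity: 2ξ₁ / (2ξ₂) = 6.12 → ξ₁ = 6.12 ξ₂.
Substitute: (2·6.12 + 1) ξ₂ = 139.8 → ξ₂ = 10.56 mol, ξ₁ = 64.63 mol.
Outlet amounts (n = n₀ + Σ ν·ξ):
  R: 205 − 2(64.63) − 1(10.56) = 65.19
  U: 785 − 3(64.63) − 3(10.56) = 559.4
  Q: 0 + 2(64.63) = 129.3
  V: 0 + 2(10.56) = 21.12

559 mol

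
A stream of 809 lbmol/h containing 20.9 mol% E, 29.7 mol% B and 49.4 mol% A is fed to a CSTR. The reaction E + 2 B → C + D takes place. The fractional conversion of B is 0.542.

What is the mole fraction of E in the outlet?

B reacted = 0.542 × 240.3 = 130.2 lbmol/h; ν_B = −2, so ξ = 130.2/2 = 65.11 lbmol/h.
Outlet amounts (n = n₀ + ν ξ):
  E: 169.1 − 1(65.11) = 104
  B: 240.3 − 2(65.11) = 110
  C: 0 + 1(65.11) = 65.11
  D: 0 + 1(65.11) = 65.11
  A: 399.6 (inert)
Total out = 743.9 lbmol/h; y_E = 104 / 743.9 = 0.1398.

0.14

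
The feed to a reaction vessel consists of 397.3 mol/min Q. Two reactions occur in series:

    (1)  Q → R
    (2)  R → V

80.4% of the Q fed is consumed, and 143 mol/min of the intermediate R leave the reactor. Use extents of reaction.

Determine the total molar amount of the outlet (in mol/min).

397 mol/min

Conversion of Q: Q consumed = 1ξ₁ = 0.804 × 397.3 → ξ₁ = 319.4 mol/min.
R balance: n_R = 0 + 1ξ₁ − 1ξ₂ = 143 → ξ₂ = (1·319.4 − 143)/1 = 176.4 mol/min.
Outlet amounts (n = n₀ + Σ ν·ξ):
  Q: 397.3 − 1(319.4) = 77.87
  R: 0 + 1(319.4) − 1(176.4) = 143
  V: 0 + 1(176.4) = 176.4
Total out = 77.87 + 143 + 176.4 = 397.3 mol/min.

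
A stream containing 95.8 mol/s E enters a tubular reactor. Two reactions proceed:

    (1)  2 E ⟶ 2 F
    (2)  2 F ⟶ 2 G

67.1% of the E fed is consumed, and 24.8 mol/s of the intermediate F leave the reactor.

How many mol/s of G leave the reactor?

Conversion of E: E consumed = 2ξ₁ = 0.671 × 95.8 → ξ₁ = 32.14 mol/s.
F balance: n_F = 0 + 2ξ₁ − 2ξ₂ = 24.8 → ξ₂ = (2·32.14 − 24.8)/2 = 19.74 mol/s.
Outlet amounts (n = n₀ + Σ ν·ξ):
  E: 95.8 − 2(32.14) = 31.52
  F: 0 + 2(32.14) − 2(19.74) = 24.8
  G: 0 + 2(19.74) = 39.48

39.5 mol/s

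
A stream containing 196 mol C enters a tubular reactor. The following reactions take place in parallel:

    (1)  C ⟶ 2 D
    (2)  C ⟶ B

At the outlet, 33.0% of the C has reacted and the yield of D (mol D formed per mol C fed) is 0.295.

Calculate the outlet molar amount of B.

Yield of D: 2ξ₁ / 196 = 0.295 → ξ₁ = 28.91 mol.
Conversion of C: 1ξ₁ + 1ξ₂ = 0.33 × 196 = 64.68 → ξ₂ = 35.77 mol.
Outlet amounts (n = n₀ + Σ ν·ξ):
  C: 196 − 1(28.91) − 1(35.77) = 131.3
  D: 0 + 2(28.91) = 57.82
  B: 0 + 1(35.77) = 35.77

35.8 mol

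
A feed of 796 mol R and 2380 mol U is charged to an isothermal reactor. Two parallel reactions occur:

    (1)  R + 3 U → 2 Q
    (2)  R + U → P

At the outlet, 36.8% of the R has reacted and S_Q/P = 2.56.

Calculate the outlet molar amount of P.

Conversion of R: R consumed = 0.368 × 796 = 292.9 mol = 1ξ₁ + 1ξ₂.
Selectivity: 2ξ₁ / (1ξ₂) = 2.56 → ξ₁ = 1.28 ξ₂.
Substitute: (1·1.28 + 1) ξ₂ = 292.9 → ξ₂ = 128.5 mol, ξ₁ = 164.5 mol.
Outlet amounts (n = n₀ + Σ ν·ξ):
  R: 796 − 1(164.5) − 1(128.5) = 503.1
  U: 2380 − 3(164.5) − 1(128.5) = 1758
  Q: 0 + 2(164.5) = 328.9
  P: 0 + 1(128.5) = 128.5

128 mol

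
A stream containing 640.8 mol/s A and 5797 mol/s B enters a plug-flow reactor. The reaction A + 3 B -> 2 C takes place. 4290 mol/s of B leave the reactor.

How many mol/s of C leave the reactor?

1000 mol/s

For B: n = n₀ − 3ξ → 4290 = 5797 − 3ξ, giving ξ = 502.3 mol/s.
Outlet amounts (n = n₀ + ν ξ):
  A: 640.8 − 1(502.3) = 138.5
  B: 5797 − 3(502.3) = 4290
  C: 0 + 2(502.3) = 1005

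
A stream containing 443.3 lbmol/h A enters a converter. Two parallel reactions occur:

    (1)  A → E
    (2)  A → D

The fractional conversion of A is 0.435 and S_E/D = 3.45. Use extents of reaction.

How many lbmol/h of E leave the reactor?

150 lbmol/h

Conversion of A: A consumed = 0.435 × 443.3 = 192.8 lbmol/h = 1ξ₁ + 1ξ₂.
Selectivity: 1ξ₁ / (1ξ₂) = 3.45 → ξ₁ = 3.45 ξ₂.
Substitute: (1·3.45 + 1) ξ₂ = 192.8 → ξ₂ = 43.33 lbmol/h, ξ₁ = 149.5 lbmol/h.
Outlet amounts (n = n₀ + Σ ν·ξ):
  A: 443.3 − 1(149.5) − 1(43.33) = 250.5
  E: 0 + 1(149.5) = 149.5
  D: 0 + 1(43.33) = 43.33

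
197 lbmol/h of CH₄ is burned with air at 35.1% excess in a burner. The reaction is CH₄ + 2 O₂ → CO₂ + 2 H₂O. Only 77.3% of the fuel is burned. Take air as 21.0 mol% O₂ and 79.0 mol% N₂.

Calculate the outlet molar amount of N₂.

2000 lbmol/h

Stoichiometric O₂ = 2 × 197 = 394 lbmol/h; O₂ fed = 394 × 1.351 = 532.3 lbmol/h.
N₂ fed = 532.3 × 79/21 = 2002 lbmol/h.
Fuel reacted = 0.773 × 197 → ξ = 152.3 lbmol/h.
Outlet (n = n₀ + ν ξ):
  CH₄: 197 − 1(152.3) = 44.72
  O₂: 532.3 − 2(152.3) = 227.7
  N₂: 2002 (inert)
  CO₂: 0 + 1(152.3) = 152.3
  H₂O: 0 + 2(152.3) = 304.6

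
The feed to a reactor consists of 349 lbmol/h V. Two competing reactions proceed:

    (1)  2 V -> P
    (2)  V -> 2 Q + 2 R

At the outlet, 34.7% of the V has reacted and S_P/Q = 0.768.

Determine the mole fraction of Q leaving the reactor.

Conversion of V: V consumed = 0.347 × 349 = 121.1 lbmol/h = 2ξ₁ + 1ξ₂.
Selectivity: 1ξ₁ / (2ξ₂) = 0.768 → ξ₁ = 1.536 ξ₂.
Substitute: (2·1.536 + 1) ξ₂ = 121.1 → ξ₂ = 29.74 lbmol/h, ξ₁ = 45.68 lbmol/h.
Outlet amounts (n = n₀ + Σ ν·ξ):
  V: 349 − 2(45.68) − 1(29.74) = 227.9
  P: 0 + 1(45.68) = 45.68
  Q: 0 + 2(29.74) = 59.48
  R: 0 + 2(29.74) = 59.48
Total out = 392.5 lbmol/h; y_Q = 59.48 / 392.5 = 0.1515.

0.152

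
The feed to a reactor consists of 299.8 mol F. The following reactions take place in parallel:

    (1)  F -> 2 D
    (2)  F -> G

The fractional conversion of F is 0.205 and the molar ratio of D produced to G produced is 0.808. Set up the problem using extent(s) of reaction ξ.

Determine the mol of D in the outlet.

35.4 mol

Conversion of F: F consumed = 0.205 × 299.8 = 61.46 mol = 1ξ₁ + 1ξ₂.
Selectivity: 2ξ₁ / (1ξ₂) = 0.808 → ξ₁ = 0.404 ξ₂.
Substitute: (1·0.404 + 1) ξ₂ = 61.46 → ξ₂ = 43.77 mol, ξ₁ = 17.68 mol.
Outlet amounts (n = n₀ + Σ ν·ξ):
  F: 299.8 − 1(17.68) − 1(43.77) = 238.3
  D: 0 + 2(17.68) = 35.37
  G: 0 + 1(43.77) = 43.77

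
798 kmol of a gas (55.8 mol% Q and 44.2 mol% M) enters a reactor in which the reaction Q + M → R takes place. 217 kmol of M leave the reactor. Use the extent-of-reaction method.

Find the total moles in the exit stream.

For M: n = n₀ − 1ξ → 217 = 352.7 − 1ξ, giving ξ = 135.7 kmol.
Outlet amounts (n = n₀ + ν ξ):
  Q: 445.3 − 1(135.7) = 309.6
  M: 352.7 − 1(135.7) = 217
  R: 0 + 1(135.7) = 135.7
Total out = 309.6 + 217 + 135.7 = 662.3 kmol.

662 kmol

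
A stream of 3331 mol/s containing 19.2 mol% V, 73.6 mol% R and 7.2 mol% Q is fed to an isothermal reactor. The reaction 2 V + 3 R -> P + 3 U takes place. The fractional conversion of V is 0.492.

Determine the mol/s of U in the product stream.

V reacted = 0.492 × 639.6 = 314.7 mol/s; ν_V = −2, so ξ = 314.7/2 = 157.3 mol/s.
Outlet amounts (n = n₀ + ν ξ):
  V: 639.6 − 2(157.3) = 324.9
  R: 2452 − 3(157.3) = 1980
  P: 0 + 1(157.3) = 157.3
  U: 0 + 3(157.3) = 472
  Q: 239.8 (inert)

472 mol/s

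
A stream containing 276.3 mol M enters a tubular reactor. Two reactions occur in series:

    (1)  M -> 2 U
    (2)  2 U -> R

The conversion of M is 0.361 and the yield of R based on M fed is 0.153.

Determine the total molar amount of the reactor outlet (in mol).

334 mol

Conversion of M: M consumed = 1ξ₁ = 0.361 × 276.3 → ξ₁ = 99.74 mol.
Yield of R: 1ξ₂ / 276.3 = 0.153 → ξ₂ = 42.27 mol.
Outlet amounts (n = n₀ + Σ ν·ξ):
  M: 276.3 − 1(99.74) = 176.6
  U: 0 + 2(99.74) − 2(42.27) = 114.9
  R: 0 + 1(42.27) = 42.27
Total out = 176.6 + 114.9 + 42.27 = 333.8 mol.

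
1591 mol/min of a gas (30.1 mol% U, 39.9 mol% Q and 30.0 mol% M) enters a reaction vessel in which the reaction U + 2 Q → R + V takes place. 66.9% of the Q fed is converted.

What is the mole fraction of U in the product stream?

Q reacted = 0.669 × 634.8 = 424.7 mol/min; ν_Q = −2, so ξ = 424.7/2 = 212.3 mol/min.
Outlet amounts (n = n₀ + ν ξ):
  U: 478.9 − 1(212.3) = 266.5
  Q: 634.8 − 2(212.3) = 210.1
  R: 0 + 1(212.3) = 212.3
  V: 0 + 1(212.3) = 212.3
  M: 477.3 (inert)
Total out = 1379 mol/min; y_U = 266.5 / 1379 = 0.1933.

0.193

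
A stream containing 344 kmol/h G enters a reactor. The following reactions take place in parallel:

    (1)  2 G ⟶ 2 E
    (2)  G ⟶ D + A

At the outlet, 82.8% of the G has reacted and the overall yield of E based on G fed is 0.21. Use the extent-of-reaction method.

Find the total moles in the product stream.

557 kmol/h

Yield of E: 2ξ₁ / 344 = 0.21 → ξ₁ = 36.12 kmol/h.
Conversion of G: 2ξ₁ + 1ξ₂ = 0.828 × 344 = 284.8 → ξ₂ = 212.6 kmol/h.
Outlet amounts (n = n₀ + Σ ν·ξ):
  G: 344 − 2(36.12) − 1(212.6) = 59.17
  E: 0 + 2(36.12) = 72.24
  D: 0 + 1(212.6) = 212.6
  A: 0 + 1(212.6) = 212.6
Total out = 59.17 + 72.24 + 212.6 + 212.6 = 556.6 kmol/h.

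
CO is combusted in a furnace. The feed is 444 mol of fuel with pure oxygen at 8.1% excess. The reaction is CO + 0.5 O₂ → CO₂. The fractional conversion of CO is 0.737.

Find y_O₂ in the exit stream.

Stoichiometric O₂ = 0.5 × 444 = 222 mol; O₂ fed = 222 × 1.081 = 240 mol.
Fuel reacted = 0.737 × 444 → ξ = 327.2 mol.
Outlet (n = n₀ + ν ξ):
  CO: 444 − 1(327.2) = 116.8
  O₂: 240 − 0.5(327.2) = 76.37
  CO₂: 0 + 1(327.2) = 327.2
Total out = 520.4 mol; y_O₂ = 76.37 / 520.4 = 0.1468.

0.147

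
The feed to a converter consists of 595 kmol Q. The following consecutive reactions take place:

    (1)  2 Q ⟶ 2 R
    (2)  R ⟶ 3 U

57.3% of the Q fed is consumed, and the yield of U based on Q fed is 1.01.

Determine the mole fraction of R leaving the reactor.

0.141

Conversion of Q: Q consumed = 2ξ₁ = 0.573 × 595 → ξ₁ = 170.5 kmol.
Yield of U: 3ξ₂ / 595 = 1.01 → ξ₂ = 200.3 kmol.
Outlet amounts (n = n₀ + Σ ν·ξ):
  Q: 595 − 2(170.5) = 254.1
  R: 0 + 2(170.5) − 1(200.3) = 140.6
  U: 0 + 3(200.3) = 601
Total out = 995.6 kmol; y_R = 140.6 / 995.6 = 0.1412.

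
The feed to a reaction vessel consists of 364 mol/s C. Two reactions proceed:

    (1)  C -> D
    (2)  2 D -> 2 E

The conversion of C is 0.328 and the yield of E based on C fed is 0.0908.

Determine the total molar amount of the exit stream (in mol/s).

Conversion of C: C consumed = 1ξ₁ = 0.328 × 364 → ξ₁ = 119.4 mol/s.
Yield of E: 2ξ₂ / 364 = 0.0908 → ξ₂ = 16.53 mol/s.
Outlet amounts (n = n₀ + Σ ν·ξ):
  C: 364 − 1(119.4) = 244.6
  D: 0 + 1(119.4) − 2(16.53) = 86.34
  E: 0 + 2(16.53) = 33.05
Total out = 244.6 + 86.34 + 33.05 = 364 mol/s.

364 mol/s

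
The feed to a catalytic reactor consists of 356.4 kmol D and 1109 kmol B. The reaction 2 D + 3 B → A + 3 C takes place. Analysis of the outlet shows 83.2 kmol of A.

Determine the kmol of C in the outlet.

250 kmol

For A: n = n₀ + 1ξ → 83.2 = 0 + 1ξ, giving ξ = 83.2 kmol.
Outlet amounts (n = n₀ + ν ξ):
  D: 356.4 − 2(83.2) = 190
  B: 1109 − 3(83.2) = 859.4
  A: 0 + 1(83.2) = 83.2
  C: 0 + 3(83.2) = 249.6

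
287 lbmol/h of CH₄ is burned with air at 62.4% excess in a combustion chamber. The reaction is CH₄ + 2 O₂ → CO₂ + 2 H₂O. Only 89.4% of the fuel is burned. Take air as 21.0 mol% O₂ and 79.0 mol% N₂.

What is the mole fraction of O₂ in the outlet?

Stoichiometric O₂ = 2 × 287 = 574 lbmol/h; O₂ fed = 574 × 1.624 = 932.2 lbmol/h.
N₂ fed = 932.2 × 79/21 = 3507 lbmol/h.
Fuel reacted = 0.894 × 287 → ξ = 256.6 lbmol/h.
Outlet (n = n₀ + ν ξ):
  CH₄: 287 − 1(256.6) = 30.42
  O₂: 932.2 − 2(256.6) = 419
  N₂: 3507 (inert)
  CO₂: 0 + 1(256.6) = 256.6
  H₂O: 0 + 2(256.6) = 513.2
Total out = 4726 lbmol/h; y_O₂ = 419 / 4726 = 0.08866.

0.0887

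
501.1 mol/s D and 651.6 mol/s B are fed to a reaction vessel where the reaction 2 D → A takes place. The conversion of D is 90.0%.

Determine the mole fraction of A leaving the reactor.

D reacted = 0.9 × 501.1 = 451 mol/s; ν_D = −2, so ξ = 451/2 = 225.5 mol/s.
Outlet amounts (n = n₀ + ν ξ):
  D: 501.1 − 2(225.5) = 50.11
  A: 0 + 1(225.5) = 225.5
  B: 651.6 (inert)
Total out = 927.2 mol/s; y_A = 225.5 / 927.2 = 0.2432.

0.243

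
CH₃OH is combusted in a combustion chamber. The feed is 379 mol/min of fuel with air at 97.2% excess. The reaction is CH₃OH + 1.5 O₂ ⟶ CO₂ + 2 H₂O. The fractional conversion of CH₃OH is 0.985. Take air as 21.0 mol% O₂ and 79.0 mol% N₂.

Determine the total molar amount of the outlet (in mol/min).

Stoichiometric O₂ = 1.5 × 379 = 568.5 mol/min; O₂ fed = 568.5 × 1.972 = 1121 mol/min.
N₂ fed = 1121 × 79/21 = 4217 mol/min.
Fuel reacted = 0.985 × 379 → ξ = 373.3 mol/min.
Outlet (n = n₀ + ν ξ):
  CH₃OH: 379 − 1(373.3) = 5.685
  O₂: 1121 − 1.5(373.3) = 561.1
  N₂: 4217 (inert)
  CO₂: 0 + 1(373.3) = 373.3
  H₂O: 0 + 2(373.3) = 746.6
Total out = 5.685 + 561.1 + 4217 + 373.3 + 746.6 = 5904 mol/min.

5900 mol/min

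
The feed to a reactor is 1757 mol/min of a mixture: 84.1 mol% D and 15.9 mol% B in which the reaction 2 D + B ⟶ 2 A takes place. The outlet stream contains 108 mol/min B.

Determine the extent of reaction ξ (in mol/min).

ξ = 171 mol/min

For B: n = n₀ − 1ξ → 108 = 279.4 − 1ξ, giving ξ = 171.4 mol/min.
Outlet amounts (n = n₀ + ν ξ):
  D: 1478 − 2(171.4) = 1135
  B: 279.4 − 1(171.4) = 108
  A: 0 + 2(171.4) = 342.7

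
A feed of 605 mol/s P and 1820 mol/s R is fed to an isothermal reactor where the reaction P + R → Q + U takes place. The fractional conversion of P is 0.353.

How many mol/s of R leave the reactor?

P reacted = 0.353 × 605 = 213.6 mol/s; ν_P = −1, so ξ = 213.6/1 = 213.6 mol/s.
Outlet amounts (n = n₀ + ν ξ):
  P: 605 − 1(213.6) = 391.4
  R: 1820 − 1(213.6) = 1606
  Q: 0 + 1(213.6) = 213.6
  U: 0 + 1(213.6) = 213.6

1610 mol/s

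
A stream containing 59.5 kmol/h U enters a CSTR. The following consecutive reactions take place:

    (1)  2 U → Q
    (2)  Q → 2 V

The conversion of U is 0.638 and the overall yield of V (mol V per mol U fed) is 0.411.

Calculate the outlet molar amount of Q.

Conversion of U: U consumed = 2ξ₁ = 0.638 × 59.5 → ξ₁ = 18.98 kmol/h.
Yield of V: 2ξ₂ / 59.5 = 0.411 → ξ₂ = 12.23 kmol/h.
Outlet amounts (n = n₀ + Σ ν·ξ):
  U: 59.5 − 2(18.98) = 21.54
  Q: 0 + 1(18.98) − 1(12.23) = 6.753
  V: 0 + 2(12.23) = 24.45

6.75 kmol/h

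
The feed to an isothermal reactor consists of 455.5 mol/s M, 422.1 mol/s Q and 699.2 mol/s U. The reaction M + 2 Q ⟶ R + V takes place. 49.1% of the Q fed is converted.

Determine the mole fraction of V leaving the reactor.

0.0703

Q reacted = 0.491 × 422.1 = 207.3 mol/s; ν_Q = −2, so ξ = 207.3/2 = 103.6 mol/s.
Outlet amounts (n = n₀ + ν ξ):
  M: 455.5 − 1(103.6) = 351.9
  Q: 422.1 − 2(103.6) = 214.8
  R: 0 + 1(103.6) = 103.6
  V: 0 + 1(103.6) = 103.6
  U: 699.2 (inert)
Total out = 1473 mol/s; y_V = 103.6 / 1473 = 0.07034.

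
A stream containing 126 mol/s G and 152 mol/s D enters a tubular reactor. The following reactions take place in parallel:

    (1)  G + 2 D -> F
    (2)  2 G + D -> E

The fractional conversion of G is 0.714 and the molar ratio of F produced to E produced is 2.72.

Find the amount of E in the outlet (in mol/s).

19.1 mol/s

Conversion of G: G consumed = 0.714 × 126 = 89.96 mol/s = 1ξ₁ + 2ξ₂.
Selectivity: 1ξ₁ / (1ξ₂) = 2.72 → ξ₁ = 2.72 ξ₂.
Substitute: (1·2.72 + 2) ξ₂ = 89.96 → ξ₂ = 19.06 mol/s, ξ₁ = 51.84 mol/s.
Outlet amounts (n = n₀ + Σ ν·ξ):
  G: 126 − 1(51.84) − 2(19.06) = 36.04
  D: 152 − 2(51.84) − 1(19.06) = 29.25
  F: 0 + 1(51.84) = 51.84
  E: 0 + 1(19.06) = 19.06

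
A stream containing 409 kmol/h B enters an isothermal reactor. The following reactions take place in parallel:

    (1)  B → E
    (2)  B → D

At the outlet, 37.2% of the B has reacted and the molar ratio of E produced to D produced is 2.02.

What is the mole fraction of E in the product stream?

0.249

Conversion of B: B consumed = 0.372 × 409 = 152.1 kmol/h = 1ξ₁ + 1ξ₂.
Selectivity: 1ξ₁ / (1ξ₂) = 2.02 → ξ₁ = 2.02 ξ₂.
Substitute: (1·2.02 + 1) ξ₂ = 152.1 → ξ₂ = 50.38 kmol/h, ξ₁ = 101.8 kmol/h.
Outlet amounts (n = n₀ + Σ ν·ξ):
  B: 409 − 1(101.8) − 1(50.38) = 256.9
  E: 0 + 1(101.8) = 101.8
  D: 0 + 1(50.38) = 50.38
Total out = 409 kmol/h; y_E = 101.8 / 409 = 0.2488.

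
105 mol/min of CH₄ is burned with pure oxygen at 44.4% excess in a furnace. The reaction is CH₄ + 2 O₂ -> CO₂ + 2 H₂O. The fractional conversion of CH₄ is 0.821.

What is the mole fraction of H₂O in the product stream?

0.422

Stoichiometric O₂ = 2 × 105 = 210 mol/min; O₂ fed = 210 × 1.444 = 303.2 mol/min.
Fuel reacted = 0.821 × 105 → ξ = 86.2 mol/min.
Outlet (n = n₀ + ν ξ):
  CH₄: 105 − 1(86.2) = 18.8
  O₂: 303.2 − 2(86.2) = 130.8
  CO₂: 0 + 1(86.2) = 86.2
  H₂O: 0 + 2(86.2) = 172.4
Total out = 408.2 mol/min; y_H₂O = 172.4 / 408.2 = 0.4223.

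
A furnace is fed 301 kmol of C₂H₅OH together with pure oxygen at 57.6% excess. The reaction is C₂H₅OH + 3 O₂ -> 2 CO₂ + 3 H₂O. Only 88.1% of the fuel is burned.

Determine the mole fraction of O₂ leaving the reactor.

0.315

Stoichiometric O₂ = 3 × 301 = 903 kmol; O₂ fed = 903 × 1.576 = 1423 kmol.
Fuel reacted = 0.881 × 301 → ξ = 265.2 kmol.
Outlet (n = n₀ + ν ξ):
  C₂H₅OH: 301 − 1(265.2) = 35.82
  O₂: 1423 − 3(265.2) = 627.6
  CO₂: 0 + 2(265.2) = 530.4
  H₂O: 0 + 3(265.2) = 795.5
Total out = 1989 kmol; y_O₂ = 627.6 / 1989 = 0.3155.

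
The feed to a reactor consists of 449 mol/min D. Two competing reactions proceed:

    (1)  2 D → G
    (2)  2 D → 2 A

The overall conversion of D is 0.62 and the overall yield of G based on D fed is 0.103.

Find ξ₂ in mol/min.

ξ₂ = 92.9 mol/min

Yield of G: 1ξ₁ / 449 = 0.103 → ξ₁ = 46.25 mol/min.
Conversion of D: 2ξ₁ + 2ξ₂ = 0.62 × 449 = 278.4 → ξ₂ = 92.94 mol/min.
Outlet amounts (n = n₀ + Σ ν·ξ):
  D: 449 − 2(46.25) − 2(92.94) = 170.6
  G: 0 + 1(46.25) = 46.25
  A: 0 + 2(92.94) = 185.9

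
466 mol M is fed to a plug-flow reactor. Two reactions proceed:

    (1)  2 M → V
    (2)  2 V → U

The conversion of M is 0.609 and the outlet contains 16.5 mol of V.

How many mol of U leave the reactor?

62.7 mol

Conversion of M: M consumed = 2ξ₁ = 0.609 × 466 → ξ₁ = 141.9 mol.
V balance: n_V = 0 + 1ξ₁ − 2ξ₂ = 16.5 → ξ₂ = (1·141.9 − 16.5)/2 = 62.7 mol.
Outlet amounts (n = n₀ + Σ ν·ξ):
  M: 466 − 2(141.9) = 182.2
  V: 0 + 1(141.9) − 2(62.7) = 16.5
  U: 0 + 1(62.7) = 62.7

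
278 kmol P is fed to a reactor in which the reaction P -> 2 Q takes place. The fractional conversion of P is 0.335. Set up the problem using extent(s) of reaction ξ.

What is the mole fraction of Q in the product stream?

0.502

P reacted = 0.335 × 278 = 93.13 kmol; ν_P = −1, so ξ = 93.13/1 = 93.13 kmol.
Outlet amounts (n = n₀ + ν ξ):
  P: 278 − 1(93.13) = 184.9
  Q: 0 + 2(93.13) = 186.3
Total out = 371.1 kmol; y_Q = 186.3 / 371.1 = 0.5019.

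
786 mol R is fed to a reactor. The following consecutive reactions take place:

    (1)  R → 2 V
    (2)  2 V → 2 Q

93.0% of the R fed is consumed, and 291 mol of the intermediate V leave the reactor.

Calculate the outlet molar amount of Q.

Conversion of R: R consumed = 1ξ₁ = 0.93 × 786 → ξ₁ = 731 mol.
V balance: n_V = 0 + 2ξ₁ − 2ξ₂ = 291 → ξ₂ = (2·731 − 291)/2 = 585.5 mol.
Outlet amounts (n = n₀ + Σ ν·ξ):
  R: 786 − 1(731) = 55.02
  V: 0 + 2(731) − 2(585.5) = 291
  Q: 0 + 2(585.5) = 1171

1170 mol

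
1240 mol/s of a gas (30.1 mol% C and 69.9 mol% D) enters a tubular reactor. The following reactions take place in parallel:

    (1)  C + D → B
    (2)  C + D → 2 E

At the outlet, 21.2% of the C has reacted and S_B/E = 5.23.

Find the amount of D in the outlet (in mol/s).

788 mol/s

Conversion of C: C consumed = 0.212 × 373.2 = 79.13 mol/s = 1ξ₁ + 1ξ₂.
Selectivity: 1ξ₁ / (2ξ₂) = 5.23 → ξ₁ = 10.46 ξ₂.
Substitute: (1·10.46 + 1) ξ₂ = 79.13 → ξ₂ = 6.905 mol/s, ξ₁ = 72.22 mol/s.
Outlet amounts (n = n₀ + Σ ν·ξ):
  C: 373.2 − 1(72.22) − 1(6.905) = 294.1
  D: 866.8 − 1(72.22) − 1(6.905) = 787.6
  B: 0 + 1(72.22) = 72.22
  E: 0 + 2(6.905) = 13.81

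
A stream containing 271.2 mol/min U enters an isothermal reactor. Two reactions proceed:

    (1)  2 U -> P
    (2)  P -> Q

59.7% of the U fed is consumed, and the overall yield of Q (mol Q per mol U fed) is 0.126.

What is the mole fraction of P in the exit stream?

0.246

Conversion of U: U consumed = 2ξ₁ = 0.597 × 271.2 → ξ₁ = 80.95 mol/min.
Yield of Q: 1ξ₂ / 271.2 = 0.126 → ξ₂ = 34.17 mol/min.
Outlet amounts (n = n₀ + Σ ν·ξ):
  U: 271.2 − 2(80.95) = 109.3
  P: 0 + 1(80.95) − 1(34.17) = 46.78
  Q: 0 + 1(34.17) = 34.17
Total out = 190.2 mol/min; y_P = 46.78 / 190.2 = 0.2459.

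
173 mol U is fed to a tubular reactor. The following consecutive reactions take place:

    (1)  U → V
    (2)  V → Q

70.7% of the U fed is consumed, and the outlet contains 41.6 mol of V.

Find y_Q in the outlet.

Conversion of U: U consumed = 1ξ₁ = 0.707 × 173 → ξ₁ = 122.3 mol.
V balance: n_V = 0 + 1ξ₁ − 1ξ₂ = 41.6 → ξ₂ = (1·122.3 − 41.6)/1 = 80.71 mol.
Outlet amounts (n = n₀ + Σ ν·ξ):
  U: 173 − 1(122.3) = 50.69
  V: 0 + 1(122.3) − 1(80.71) = 41.6
  Q: 0 + 1(80.71) = 80.71
Total out = 173 mol; y_Q = 80.71 / 173 = 0.4665.

0.467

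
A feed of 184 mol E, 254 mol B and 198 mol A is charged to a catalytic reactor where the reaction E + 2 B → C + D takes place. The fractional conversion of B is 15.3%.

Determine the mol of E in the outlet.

B reacted = 0.153 × 254 = 38.86 mol; ν_B = −2, so ξ = 38.86/2 = 19.43 mol.
Outlet amounts (n = n₀ + ν ξ):
  E: 184 − 1(19.43) = 164.6
  B: 254 − 2(19.43) = 215.1
  C: 0 + 1(19.43) = 19.43
  D: 0 + 1(19.43) = 19.43
  A: 198 (inert)

165 mol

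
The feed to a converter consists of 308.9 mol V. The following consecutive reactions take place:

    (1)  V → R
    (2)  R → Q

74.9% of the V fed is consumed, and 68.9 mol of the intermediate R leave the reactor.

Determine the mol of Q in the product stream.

162 mol

Conversion of V: V consumed = 1ξ₁ = 0.749 × 308.9 → ξ₁ = 231.4 mol.
R balance: n_R = 0 + 1ξ₁ − 1ξ₂ = 68.9 → ξ₂ = (1·231.4 − 68.9)/1 = 162.5 mol.
Outlet amounts (n = n₀ + Σ ν·ξ):
  V: 308.9 − 1(231.4) = 77.53
  R: 0 + 1(231.4) − 1(162.5) = 68.9
  Q: 0 + 1(162.5) = 162.5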